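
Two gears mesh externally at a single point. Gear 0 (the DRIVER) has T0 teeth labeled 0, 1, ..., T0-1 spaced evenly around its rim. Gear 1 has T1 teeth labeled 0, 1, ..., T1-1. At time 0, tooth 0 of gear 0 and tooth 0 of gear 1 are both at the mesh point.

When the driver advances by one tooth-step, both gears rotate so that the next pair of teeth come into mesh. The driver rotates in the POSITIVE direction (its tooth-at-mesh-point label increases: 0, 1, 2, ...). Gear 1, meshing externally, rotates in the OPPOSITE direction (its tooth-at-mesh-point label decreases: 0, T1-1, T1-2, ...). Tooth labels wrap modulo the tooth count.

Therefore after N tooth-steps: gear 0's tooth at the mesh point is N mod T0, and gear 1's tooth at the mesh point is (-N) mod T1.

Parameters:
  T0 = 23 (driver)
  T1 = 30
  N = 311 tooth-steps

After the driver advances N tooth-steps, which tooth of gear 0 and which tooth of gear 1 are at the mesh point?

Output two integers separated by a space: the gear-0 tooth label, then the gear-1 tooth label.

Gear 0 (driver, T0=23): tooth at mesh = N mod T0
  311 = 13 * 23 + 12, so 311 mod 23 = 12
  gear 0 tooth = 12
Gear 1 (driven, T1=30): tooth at mesh = (-N) mod T1
  311 = 10 * 30 + 11, so 311 mod 30 = 11
  (-311) mod 30 = (-11) mod 30 = 30 - 11 = 19
Mesh after 311 steps: gear-0 tooth 12 meets gear-1 tooth 19

Answer: 12 19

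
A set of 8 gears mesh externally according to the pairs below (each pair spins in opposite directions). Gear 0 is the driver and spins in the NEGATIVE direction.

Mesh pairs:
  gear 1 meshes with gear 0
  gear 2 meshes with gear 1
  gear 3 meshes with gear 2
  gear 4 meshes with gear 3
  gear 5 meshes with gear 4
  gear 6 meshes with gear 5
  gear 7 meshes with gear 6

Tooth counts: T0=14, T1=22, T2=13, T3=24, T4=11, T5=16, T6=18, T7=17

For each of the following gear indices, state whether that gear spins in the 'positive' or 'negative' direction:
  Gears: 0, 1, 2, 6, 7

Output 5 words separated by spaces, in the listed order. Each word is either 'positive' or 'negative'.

Answer: negative positive negative negative positive

Derivation:
Gear 0 (driver): negative (depth 0)
  gear 1: meshes with gear 0 -> depth 1 -> positive (opposite of gear 0)
  gear 2: meshes with gear 1 -> depth 2 -> negative (opposite of gear 1)
  gear 3: meshes with gear 2 -> depth 3 -> positive (opposite of gear 2)
  gear 4: meshes with gear 3 -> depth 4 -> negative (opposite of gear 3)
  gear 5: meshes with gear 4 -> depth 5 -> positive (opposite of gear 4)
  gear 6: meshes with gear 5 -> depth 6 -> negative (opposite of gear 5)
  gear 7: meshes with gear 6 -> depth 7 -> positive (opposite of gear 6)
Queried indices 0, 1, 2, 6, 7 -> negative, positive, negative, negative, positive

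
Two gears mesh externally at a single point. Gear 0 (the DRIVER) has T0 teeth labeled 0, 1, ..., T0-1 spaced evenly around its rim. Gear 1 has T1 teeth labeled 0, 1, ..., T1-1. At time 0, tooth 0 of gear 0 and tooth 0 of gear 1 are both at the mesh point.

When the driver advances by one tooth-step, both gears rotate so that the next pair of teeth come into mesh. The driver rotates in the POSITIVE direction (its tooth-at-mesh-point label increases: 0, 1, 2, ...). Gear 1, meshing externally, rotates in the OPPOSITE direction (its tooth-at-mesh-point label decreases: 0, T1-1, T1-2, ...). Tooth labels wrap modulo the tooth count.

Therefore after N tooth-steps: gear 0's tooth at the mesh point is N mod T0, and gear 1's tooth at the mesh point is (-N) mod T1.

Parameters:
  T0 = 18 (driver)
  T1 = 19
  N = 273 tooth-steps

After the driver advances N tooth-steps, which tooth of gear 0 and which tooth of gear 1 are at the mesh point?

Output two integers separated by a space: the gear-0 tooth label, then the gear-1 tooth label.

Gear 0 (driver, T0=18): tooth at mesh = N mod T0
  273 = 15 * 18 + 3, so 273 mod 18 = 3
  gear 0 tooth = 3
Gear 1 (driven, T1=19): tooth at mesh = (-N) mod T1
  273 = 14 * 19 + 7, so 273 mod 19 = 7
  (-273) mod 19 = (-7) mod 19 = 19 - 7 = 12
Mesh after 273 steps: gear-0 tooth 3 meets gear-1 tooth 12

Answer: 3 12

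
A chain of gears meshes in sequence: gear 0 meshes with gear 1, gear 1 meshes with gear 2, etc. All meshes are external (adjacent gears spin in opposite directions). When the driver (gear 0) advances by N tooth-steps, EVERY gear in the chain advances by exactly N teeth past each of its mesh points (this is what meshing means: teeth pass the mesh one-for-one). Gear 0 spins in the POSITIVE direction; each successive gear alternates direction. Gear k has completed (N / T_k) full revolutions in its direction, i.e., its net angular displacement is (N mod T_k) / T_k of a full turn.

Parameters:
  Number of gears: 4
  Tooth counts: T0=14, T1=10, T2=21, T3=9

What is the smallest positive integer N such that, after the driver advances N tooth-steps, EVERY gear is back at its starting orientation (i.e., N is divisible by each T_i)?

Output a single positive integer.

Gear k returns to start when N is a multiple of T_k.
All gears at start simultaneously when N is a common multiple of [14, 10, 21, 9]; the smallest such N is lcm(14, 10, 21, 9).
Start: lcm = T0 = 14
Fold in T1=10: gcd(14, 10) = 2; lcm(14, 10) = 14 * 10 / 2 = 140 / 2 = 70
Fold in T2=21: gcd(70, 21) = 7; lcm(70, 21) = 70 * 21 / 7 = 1470 / 7 = 210
Fold in T3=9: gcd(210, 9) = 3; lcm(210, 9) = 210 * 9 / 3 = 1890 / 3 = 630
Full cycle length = 630

Answer: 630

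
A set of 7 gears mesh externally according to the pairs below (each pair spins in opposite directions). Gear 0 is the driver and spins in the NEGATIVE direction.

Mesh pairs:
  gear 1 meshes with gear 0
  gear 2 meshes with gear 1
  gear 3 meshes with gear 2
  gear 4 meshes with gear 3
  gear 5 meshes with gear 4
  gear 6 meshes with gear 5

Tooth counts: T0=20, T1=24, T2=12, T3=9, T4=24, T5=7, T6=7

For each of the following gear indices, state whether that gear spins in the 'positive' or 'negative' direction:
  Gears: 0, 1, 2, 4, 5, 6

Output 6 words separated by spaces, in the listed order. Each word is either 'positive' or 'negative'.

Gear 0 (driver): negative (depth 0)
  gear 1: meshes with gear 0 -> depth 1 -> positive (opposite of gear 0)
  gear 2: meshes with gear 1 -> depth 2 -> negative (opposite of gear 1)
  gear 3: meshes with gear 2 -> depth 3 -> positive (opposite of gear 2)
  gear 4: meshes with gear 3 -> depth 4 -> negative (opposite of gear 3)
  gear 5: meshes with gear 4 -> depth 5 -> positive (opposite of gear 4)
  gear 6: meshes with gear 5 -> depth 6 -> negative (opposite of gear 5)
Queried indices 0, 1, 2, 4, 5, 6 -> negative, positive, negative, negative, positive, negative

Answer: negative positive negative negative positive negative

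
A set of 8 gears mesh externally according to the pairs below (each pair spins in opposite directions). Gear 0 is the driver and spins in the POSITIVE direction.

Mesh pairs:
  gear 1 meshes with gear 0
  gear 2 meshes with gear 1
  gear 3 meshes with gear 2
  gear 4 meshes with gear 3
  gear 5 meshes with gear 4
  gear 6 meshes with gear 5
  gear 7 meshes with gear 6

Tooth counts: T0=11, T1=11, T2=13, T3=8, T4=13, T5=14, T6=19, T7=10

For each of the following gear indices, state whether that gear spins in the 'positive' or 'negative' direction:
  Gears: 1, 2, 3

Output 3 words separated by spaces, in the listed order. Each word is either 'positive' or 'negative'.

Gear 0 (driver): positive (depth 0)
  gear 1: meshes with gear 0 -> depth 1 -> negative (opposite of gear 0)
  gear 2: meshes with gear 1 -> depth 2 -> positive (opposite of gear 1)
  gear 3: meshes with gear 2 -> depth 3 -> negative (opposite of gear 2)
  gear 4: meshes with gear 3 -> depth 4 -> positive (opposite of gear 3)
  gear 5: meshes with gear 4 -> depth 5 -> negative (opposite of gear 4)
  gear 6: meshes with gear 5 -> depth 6 -> positive (opposite of gear 5)
  gear 7: meshes with gear 6 -> depth 7 -> negative (opposite of gear 6)
Queried indices 1, 2, 3 -> negative, positive, negative

Answer: negative positive negative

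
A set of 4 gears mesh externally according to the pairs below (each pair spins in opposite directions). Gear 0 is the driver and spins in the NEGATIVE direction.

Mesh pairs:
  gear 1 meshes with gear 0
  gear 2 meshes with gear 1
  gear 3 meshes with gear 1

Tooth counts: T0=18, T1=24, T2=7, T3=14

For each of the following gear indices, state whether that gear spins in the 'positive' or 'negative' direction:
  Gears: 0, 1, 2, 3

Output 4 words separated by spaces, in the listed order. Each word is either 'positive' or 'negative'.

Answer: negative positive negative negative

Derivation:
Gear 0 (driver): negative (depth 0)
  gear 1: meshes with gear 0 -> depth 1 -> positive (opposite of gear 0)
  gear 2: meshes with gear 1 -> depth 2 -> negative (opposite of gear 1)
  gear 3: meshes with gear 1 -> depth 2 -> negative (opposite of gear 1)
Queried indices 0, 1, 2, 3 -> negative, positive, negative, negative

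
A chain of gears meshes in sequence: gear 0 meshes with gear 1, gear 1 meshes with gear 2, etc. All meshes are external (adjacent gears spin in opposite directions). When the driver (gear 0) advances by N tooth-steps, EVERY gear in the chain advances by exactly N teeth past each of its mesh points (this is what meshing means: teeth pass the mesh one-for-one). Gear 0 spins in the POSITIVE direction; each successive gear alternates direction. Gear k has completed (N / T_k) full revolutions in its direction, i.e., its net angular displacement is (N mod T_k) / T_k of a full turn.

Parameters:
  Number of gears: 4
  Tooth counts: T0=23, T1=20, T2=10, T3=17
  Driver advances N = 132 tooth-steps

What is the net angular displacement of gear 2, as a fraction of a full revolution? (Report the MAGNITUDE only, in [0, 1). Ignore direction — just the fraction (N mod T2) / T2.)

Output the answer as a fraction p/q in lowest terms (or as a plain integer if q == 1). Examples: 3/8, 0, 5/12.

Answer: 1/5

Derivation:
Chain of 4 gears, tooth counts: [23, 20, 10, 17]
  gear 0: T0=23, direction=positive, advance = 132 mod 23 = 17 teeth = 17/23 turn
  gear 1: T1=20, direction=negative, advance = 132 mod 20 = 12 teeth = 12/20 turn
  gear 2: T2=10, direction=positive, advance = 132 mod 10 = 2 teeth = 2/10 turn
  gear 3: T3=17, direction=negative, advance = 132 mod 17 = 13 teeth = 13/17 turn
Gear 2: 132 mod 10 = 2
Fraction = 2 / 10 = 1/5 (gcd(2,10)=2) = 1/5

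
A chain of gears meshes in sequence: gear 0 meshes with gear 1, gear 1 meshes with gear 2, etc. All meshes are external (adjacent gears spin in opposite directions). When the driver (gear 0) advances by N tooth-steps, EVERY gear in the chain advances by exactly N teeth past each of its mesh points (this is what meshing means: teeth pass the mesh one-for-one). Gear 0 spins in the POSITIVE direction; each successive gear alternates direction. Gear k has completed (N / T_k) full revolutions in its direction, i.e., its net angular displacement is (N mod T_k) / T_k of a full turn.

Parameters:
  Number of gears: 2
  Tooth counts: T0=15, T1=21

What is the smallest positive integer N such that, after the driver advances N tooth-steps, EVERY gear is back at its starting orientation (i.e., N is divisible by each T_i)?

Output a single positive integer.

Answer: 105

Derivation:
Gear k returns to start when N is a multiple of T_k.
All gears at start simultaneously when N is a common multiple of [15, 21]; the smallest such N is lcm(15, 21).
Start: lcm = T0 = 15
Fold in T1=21: gcd(15, 21) = 3; lcm(15, 21) = 15 * 21 / 3 = 315 / 3 = 105
Full cycle length = 105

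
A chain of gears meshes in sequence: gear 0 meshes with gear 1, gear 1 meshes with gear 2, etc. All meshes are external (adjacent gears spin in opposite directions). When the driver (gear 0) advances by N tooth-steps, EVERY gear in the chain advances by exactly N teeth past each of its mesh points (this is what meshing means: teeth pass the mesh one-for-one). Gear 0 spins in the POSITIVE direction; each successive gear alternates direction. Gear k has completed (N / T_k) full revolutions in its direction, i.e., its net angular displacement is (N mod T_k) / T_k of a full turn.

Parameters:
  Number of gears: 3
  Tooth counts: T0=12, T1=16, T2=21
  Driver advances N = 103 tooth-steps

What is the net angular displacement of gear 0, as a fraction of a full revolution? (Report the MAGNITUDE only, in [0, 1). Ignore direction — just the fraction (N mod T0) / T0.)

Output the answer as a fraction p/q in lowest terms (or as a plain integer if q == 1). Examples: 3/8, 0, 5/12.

Answer: 7/12

Derivation:
Chain of 3 gears, tooth counts: [12, 16, 21]
  gear 0: T0=12, direction=positive, advance = 103 mod 12 = 7 teeth = 7/12 turn
  gear 1: T1=16, direction=negative, advance = 103 mod 16 = 7 teeth = 7/16 turn
  gear 2: T2=21, direction=positive, advance = 103 mod 21 = 19 teeth = 19/21 turn
Gear 0: 103 mod 12 = 7
Fraction = 7 / 12 = 7/12 (gcd(7,12)=1) = 7/12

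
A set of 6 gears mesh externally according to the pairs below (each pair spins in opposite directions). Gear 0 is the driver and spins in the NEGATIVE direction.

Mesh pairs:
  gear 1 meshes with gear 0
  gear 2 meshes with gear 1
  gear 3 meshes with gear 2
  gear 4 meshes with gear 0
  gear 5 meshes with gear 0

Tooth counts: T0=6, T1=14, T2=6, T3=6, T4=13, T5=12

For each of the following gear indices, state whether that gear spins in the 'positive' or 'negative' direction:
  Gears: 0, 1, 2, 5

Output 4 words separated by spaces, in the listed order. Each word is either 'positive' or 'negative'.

Answer: negative positive negative positive

Derivation:
Gear 0 (driver): negative (depth 0)
  gear 1: meshes with gear 0 -> depth 1 -> positive (opposite of gear 0)
  gear 2: meshes with gear 1 -> depth 2 -> negative (opposite of gear 1)
  gear 3: meshes with gear 2 -> depth 3 -> positive (opposite of gear 2)
  gear 4: meshes with gear 0 -> depth 1 -> positive (opposite of gear 0)
  gear 5: meshes with gear 0 -> depth 1 -> positive (opposite of gear 0)
Queried indices 0, 1, 2, 5 -> negative, positive, negative, positive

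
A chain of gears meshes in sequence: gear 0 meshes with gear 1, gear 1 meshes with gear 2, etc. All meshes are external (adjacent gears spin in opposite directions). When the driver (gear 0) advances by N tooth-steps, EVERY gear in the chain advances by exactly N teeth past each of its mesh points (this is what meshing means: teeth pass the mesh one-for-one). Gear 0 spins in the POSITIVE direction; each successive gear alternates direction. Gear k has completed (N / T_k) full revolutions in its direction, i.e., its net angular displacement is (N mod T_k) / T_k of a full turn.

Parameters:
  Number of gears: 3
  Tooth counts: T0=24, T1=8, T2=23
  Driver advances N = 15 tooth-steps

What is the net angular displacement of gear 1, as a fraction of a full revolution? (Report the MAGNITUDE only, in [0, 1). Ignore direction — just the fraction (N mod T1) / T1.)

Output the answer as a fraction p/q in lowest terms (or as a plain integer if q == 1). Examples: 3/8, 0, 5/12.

Chain of 3 gears, tooth counts: [24, 8, 23]
  gear 0: T0=24, direction=positive, advance = 15 mod 24 = 15 teeth = 15/24 turn
  gear 1: T1=8, direction=negative, advance = 15 mod 8 = 7 teeth = 7/8 turn
  gear 2: T2=23, direction=positive, advance = 15 mod 23 = 15 teeth = 15/23 turn
Gear 1: 15 mod 8 = 7
Fraction = 7 / 8 = 7/8 (gcd(7,8)=1) = 7/8

Answer: 7/8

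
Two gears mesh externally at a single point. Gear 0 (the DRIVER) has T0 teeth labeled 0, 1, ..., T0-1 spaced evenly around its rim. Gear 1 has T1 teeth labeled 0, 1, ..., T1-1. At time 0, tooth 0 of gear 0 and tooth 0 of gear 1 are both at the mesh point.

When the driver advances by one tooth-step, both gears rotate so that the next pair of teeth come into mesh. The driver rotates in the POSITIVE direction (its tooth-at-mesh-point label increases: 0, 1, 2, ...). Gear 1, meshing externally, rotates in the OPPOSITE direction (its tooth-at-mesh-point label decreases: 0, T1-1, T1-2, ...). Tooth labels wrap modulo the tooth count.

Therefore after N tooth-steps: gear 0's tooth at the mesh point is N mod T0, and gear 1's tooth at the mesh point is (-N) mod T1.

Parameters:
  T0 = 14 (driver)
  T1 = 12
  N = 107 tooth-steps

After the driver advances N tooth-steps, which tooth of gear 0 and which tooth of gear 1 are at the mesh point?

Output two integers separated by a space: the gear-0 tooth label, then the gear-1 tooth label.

Answer: 9 1

Derivation:
Gear 0 (driver, T0=14): tooth at mesh = N mod T0
  107 = 7 * 14 + 9, so 107 mod 14 = 9
  gear 0 tooth = 9
Gear 1 (driven, T1=12): tooth at mesh = (-N) mod T1
  107 = 8 * 12 + 11, so 107 mod 12 = 11
  (-107) mod 12 = (-11) mod 12 = 12 - 11 = 1
Mesh after 107 steps: gear-0 tooth 9 meets gear-1 tooth 1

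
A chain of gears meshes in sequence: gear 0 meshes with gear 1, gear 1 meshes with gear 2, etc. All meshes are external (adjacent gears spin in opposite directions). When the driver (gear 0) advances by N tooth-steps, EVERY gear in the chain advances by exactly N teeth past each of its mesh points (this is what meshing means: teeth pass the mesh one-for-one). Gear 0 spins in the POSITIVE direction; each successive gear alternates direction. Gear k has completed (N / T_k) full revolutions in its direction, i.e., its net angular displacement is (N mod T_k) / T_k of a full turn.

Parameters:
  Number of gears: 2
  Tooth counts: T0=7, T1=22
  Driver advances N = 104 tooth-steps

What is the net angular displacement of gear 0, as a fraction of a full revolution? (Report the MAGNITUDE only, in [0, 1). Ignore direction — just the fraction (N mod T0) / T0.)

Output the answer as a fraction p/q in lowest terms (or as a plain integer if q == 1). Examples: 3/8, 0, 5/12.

Chain of 2 gears, tooth counts: [7, 22]
  gear 0: T0=7, direction=positive, advance = 104 mod 7 = 6 teeth = 6/7 turn
  gear 1: T1=22, direction=negative, advance = 104 mod 22 = 16 teeth = 16/22 turn
Gear 0: 104 mod 7 = 6
Fraction = 6 / 7 = 6/7 (gcd(6,7)=1) = 6/7

Answer: 6/7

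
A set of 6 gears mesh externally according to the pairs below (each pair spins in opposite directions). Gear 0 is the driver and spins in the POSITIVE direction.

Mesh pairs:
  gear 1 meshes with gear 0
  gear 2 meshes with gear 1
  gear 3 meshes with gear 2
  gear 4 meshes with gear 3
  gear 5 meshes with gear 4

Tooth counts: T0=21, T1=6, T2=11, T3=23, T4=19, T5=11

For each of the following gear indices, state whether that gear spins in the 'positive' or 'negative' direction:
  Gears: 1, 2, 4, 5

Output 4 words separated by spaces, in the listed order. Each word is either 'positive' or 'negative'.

Answer: negative positive positive negative

Derivation:
Gear 0 (driver): positive (depth 0)
  gear 1: meshes with gear 0 -> depth 1 -> negative (opposite of gear 0)
  gear 2: meshes with gear 1 -> depth 2 -> positive (opposite of gear 1)
  gear 3: meshes with gear 2 -> depth 3 -> negative (opposite of gear 2)
  gear 4: meshes with gear 3 -> depth 4 -> positive (opposite of gear 3)
  gear 5: meshes with gear 4 -> depth 5 -> negative (opposite of gear 4)
Queried indices 1, 2, 4, 5 -> negative, positive, positive, negative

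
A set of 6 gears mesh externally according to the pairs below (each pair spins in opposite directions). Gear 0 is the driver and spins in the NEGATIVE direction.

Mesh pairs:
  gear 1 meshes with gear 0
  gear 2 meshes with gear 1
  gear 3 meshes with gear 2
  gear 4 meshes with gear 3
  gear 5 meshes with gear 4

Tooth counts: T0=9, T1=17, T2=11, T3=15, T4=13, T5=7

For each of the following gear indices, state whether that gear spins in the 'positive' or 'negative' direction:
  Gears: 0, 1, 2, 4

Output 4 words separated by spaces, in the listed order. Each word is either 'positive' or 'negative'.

Gear 0 (driver): negative (depth 0)
  gear 1: meshes with gear 0 -> depth 1 -> positive (opposite of gear 0)
  gear 2: meshes with gear 1 -> depth 2 -> negative (opposite of gear 1)
  gear 3: meshes with gear 2 -> depth 3 -> positive (opposite of gear 2)
  gear 4: meshes with gear 3 -> depth 4 -> negative (opposite of gear 3)
  gear 5: meshes with gear 4 -> depth 5 -> positive (opposite of gear 4)
Queried indices 0, 1, 2, 4 -> negative, positive, negative, negative

Answer: negative positive negative negative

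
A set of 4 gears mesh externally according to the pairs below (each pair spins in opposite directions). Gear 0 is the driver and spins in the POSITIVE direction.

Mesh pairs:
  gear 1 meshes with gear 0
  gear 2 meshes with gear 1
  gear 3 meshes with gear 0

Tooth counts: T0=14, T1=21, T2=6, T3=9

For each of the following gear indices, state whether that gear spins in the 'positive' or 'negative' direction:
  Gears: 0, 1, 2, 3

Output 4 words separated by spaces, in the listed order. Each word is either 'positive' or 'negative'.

Gear 0 (driver): positive (depth 0)
  gear 1: meshes with gear 0 -> depth 1 -> negative (opposite of gear 0)
  gear 2: meshes with gear 1 -> depth 2 -> positive (opposite of gear 1)
  gear 3: meshes with gear 0 -> depth 1 -> negative (opposite of gear 0)
Queried indices 0, 1, 2, 3 -> positive, negative, positive, negative

Answer: positive negative positive negative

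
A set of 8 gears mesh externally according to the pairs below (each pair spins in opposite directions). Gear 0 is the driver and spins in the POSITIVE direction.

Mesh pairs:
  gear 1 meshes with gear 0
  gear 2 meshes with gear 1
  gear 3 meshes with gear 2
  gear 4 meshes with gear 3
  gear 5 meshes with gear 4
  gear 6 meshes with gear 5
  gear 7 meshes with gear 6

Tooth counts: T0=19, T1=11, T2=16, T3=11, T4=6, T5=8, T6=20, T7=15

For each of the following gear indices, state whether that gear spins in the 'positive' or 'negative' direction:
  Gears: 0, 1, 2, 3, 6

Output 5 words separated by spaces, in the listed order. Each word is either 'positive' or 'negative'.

Answer: positive negative positive negative positive

Derivation:
Gear 0 (driver): positive (depth 0)
  gear 1: meshes with gear 0 -> depth 1 -> negative (opposite of gear 0)
  gear 2: meshes with gear 1 -> depth 2 -> positive (opposite of gear 1)
  gear 3: meshes with gear 2 -> depth 3 -> negative (opposite of gear 2)
  gear 4: meshes with gear 3 -> depth 4 -> positive (opposite of gear 3)
  gear 5: meshes with gear 4 -> depth 5 -> negative (opposite of gear 4)
  gear 6: meshes with gear 5 -> depth 6 -> positive (opposite of gear 5)
  gear 7: meshes with gear 6 -> depth 7 -> negative (opposite of gear 6)
Queried indices 0, 1, 2, 3, 6 -> positive, negative, positive, negative, positive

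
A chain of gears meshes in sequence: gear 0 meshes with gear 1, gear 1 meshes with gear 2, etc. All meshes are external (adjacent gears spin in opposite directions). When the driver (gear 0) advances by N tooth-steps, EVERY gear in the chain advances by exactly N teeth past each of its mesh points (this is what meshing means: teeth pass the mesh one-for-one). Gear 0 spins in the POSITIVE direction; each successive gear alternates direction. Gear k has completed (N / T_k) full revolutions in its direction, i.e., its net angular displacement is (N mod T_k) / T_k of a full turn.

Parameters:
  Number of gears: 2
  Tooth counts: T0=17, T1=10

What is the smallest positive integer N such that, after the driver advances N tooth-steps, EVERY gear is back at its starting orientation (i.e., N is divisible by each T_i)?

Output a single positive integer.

Answer: 170

Derivation:
Gear k returns to start when N is a multiple of T_k.
All gears at start simultaneously when N is a common multiple of [17, 10]; the smallest such N is lcm(17, 10).
Start: lcm = T0 = 17
Fold in T1=10: gcd(17, 10) = 1; lcm(17, 10) = 17 * 10 / 1 = 170 / 1 = 170
Full cycle length = 170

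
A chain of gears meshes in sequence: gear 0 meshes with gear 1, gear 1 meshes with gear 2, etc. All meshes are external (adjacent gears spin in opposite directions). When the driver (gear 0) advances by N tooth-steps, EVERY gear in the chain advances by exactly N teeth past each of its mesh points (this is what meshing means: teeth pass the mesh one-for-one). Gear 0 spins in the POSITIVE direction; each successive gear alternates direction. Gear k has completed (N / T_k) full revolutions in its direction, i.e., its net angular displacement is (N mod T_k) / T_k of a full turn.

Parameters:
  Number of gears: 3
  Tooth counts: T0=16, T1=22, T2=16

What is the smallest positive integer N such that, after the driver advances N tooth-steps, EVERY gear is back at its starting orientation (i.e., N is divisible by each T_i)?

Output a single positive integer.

Answer: 176

Derivation:
Gear k returns to start when N is a multiple of T_k.
All gears at start simultaneously when N is a common multiple of [16, 22, 16]; the smallest such N is lcm(16, 22, 16).
Start: lcm = T0 = 16
Fold in T1=22: gcd(16, 22) = 2; lcm(16, 22) = 16 * 22 / 2 = 352 / 2 = 176
Fold in T2=16: gcd(176, 16) = 16; lcm(176, 16) = 176 * 16 / 16 = 2816 / 16 = 176
Full cycle length = 176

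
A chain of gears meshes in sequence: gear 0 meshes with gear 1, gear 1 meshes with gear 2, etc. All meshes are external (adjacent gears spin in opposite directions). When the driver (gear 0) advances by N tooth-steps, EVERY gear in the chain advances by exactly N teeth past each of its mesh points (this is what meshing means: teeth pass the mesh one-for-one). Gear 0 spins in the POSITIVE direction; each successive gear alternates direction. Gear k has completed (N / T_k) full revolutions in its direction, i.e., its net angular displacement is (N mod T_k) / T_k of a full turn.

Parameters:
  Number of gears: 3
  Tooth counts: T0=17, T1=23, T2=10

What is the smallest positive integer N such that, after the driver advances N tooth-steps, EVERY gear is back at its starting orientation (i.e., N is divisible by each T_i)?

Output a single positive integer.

Answer: 3910

Derivation:
Gear k returns to start when N is a multiple of T_k.
All gears at start simultaneously when N is a common multiple of [17, 23, 10]; the smallest such N is lcm(17, 23, 10).
Start: lcm = T0 = 17
Fold in T1=23: gcd(17, 23) = 1; lcm(17, 23) = 17 * 23 / 1 = 391 / 1 = 391
Fold in T2=10: gcd(391, 10) = 1; lcm(391, 10) = 391 * 10 / 1 = 3910 / 1 = 3910
Full cycle length = 3910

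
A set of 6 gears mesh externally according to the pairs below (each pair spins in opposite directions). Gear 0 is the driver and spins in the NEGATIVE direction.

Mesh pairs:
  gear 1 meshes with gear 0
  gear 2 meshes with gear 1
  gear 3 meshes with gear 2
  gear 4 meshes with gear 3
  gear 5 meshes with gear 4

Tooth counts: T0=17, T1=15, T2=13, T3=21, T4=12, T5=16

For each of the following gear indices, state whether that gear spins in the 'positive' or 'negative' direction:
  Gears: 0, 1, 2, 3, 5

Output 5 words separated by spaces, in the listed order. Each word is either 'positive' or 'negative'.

Answer: negative positive negative positive positive

Derivation:
Gear 0 (driver): negative (depth 0)
  gear 1: meshes with gear 0 -> depth 1 -> positive (opposite of gear 0)
  gear 2: meshes with gear 1 -> depth 2 -> negative (opposite of gear 1)
  gear 3: meshes with gear 2 -> depth 3 -> positive (opposite of gear 2)
  gear 4: meshes with gear 3 -> depth 4 -> negative (opposite of gear 3)
  gear 5: meshes with gear 4 -> depth 5 -> positive (opposite of gear 4)
Queried indices 0, 1, 2, 3, 5 -> negative, positive, negative, positive, positive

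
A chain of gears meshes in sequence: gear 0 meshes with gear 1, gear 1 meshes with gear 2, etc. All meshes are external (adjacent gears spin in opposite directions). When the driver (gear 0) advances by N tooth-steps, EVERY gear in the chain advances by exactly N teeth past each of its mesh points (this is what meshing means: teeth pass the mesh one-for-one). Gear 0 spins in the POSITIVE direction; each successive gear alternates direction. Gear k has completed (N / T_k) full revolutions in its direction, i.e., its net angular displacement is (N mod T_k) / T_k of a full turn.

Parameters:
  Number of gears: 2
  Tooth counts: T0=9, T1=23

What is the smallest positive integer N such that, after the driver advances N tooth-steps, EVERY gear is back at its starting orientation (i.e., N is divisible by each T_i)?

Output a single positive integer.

Gear k returns to start when N is a multiple of T_k.
All gears at start simultaneously when N is a common multiple of [9, 23]; the smallest such N is lcm(9, 23).
Start: lcm = T0 = 9
Fold in T1=23: gcd(9, 23) = 1; lcm(9, 23) = 9 * 23 / 1 = 207 / 1 = 207
Full cycle length = 207

Answer: 207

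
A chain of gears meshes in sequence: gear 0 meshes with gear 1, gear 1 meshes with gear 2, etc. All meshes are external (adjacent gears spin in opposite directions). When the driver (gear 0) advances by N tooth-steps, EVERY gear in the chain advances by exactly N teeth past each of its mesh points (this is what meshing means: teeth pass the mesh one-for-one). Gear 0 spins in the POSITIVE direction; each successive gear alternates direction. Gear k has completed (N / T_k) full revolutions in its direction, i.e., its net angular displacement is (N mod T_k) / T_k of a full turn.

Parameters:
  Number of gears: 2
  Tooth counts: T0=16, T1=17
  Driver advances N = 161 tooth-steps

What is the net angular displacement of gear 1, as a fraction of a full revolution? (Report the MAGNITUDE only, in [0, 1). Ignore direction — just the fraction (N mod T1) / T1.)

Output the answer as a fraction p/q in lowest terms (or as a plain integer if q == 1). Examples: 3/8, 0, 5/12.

Answer: 8/17

Derivation:
Chain of 2 gears, tooth counts: [16, 17]
  gear 0: T0=16, direction=positive, advance = 161 mod 16 = 1 teeth = 1/16 turn
  gear 1: T1=17, direction=negative, advance = 161 mod 17 = 8 teeth = 8/17 turn
Gear 1: 161 mod 17 = 8
Fraction = 8 / 17 = 8/17 (gcd(8,17)=1) = 8/17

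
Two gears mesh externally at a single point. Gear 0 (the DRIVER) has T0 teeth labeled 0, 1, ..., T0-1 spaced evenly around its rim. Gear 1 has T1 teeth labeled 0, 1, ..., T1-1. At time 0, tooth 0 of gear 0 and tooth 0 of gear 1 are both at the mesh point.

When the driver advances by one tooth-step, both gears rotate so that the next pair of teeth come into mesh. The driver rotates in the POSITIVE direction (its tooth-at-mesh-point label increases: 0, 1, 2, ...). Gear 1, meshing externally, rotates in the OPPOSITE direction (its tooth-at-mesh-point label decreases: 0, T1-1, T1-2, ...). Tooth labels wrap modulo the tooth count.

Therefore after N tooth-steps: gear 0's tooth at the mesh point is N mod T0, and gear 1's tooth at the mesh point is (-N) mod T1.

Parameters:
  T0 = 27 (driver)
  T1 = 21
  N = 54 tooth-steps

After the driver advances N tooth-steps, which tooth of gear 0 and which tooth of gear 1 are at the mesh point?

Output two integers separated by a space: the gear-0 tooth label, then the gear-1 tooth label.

Answer: 0 9

Derivation:
Gear 0 (driver, T0=27): tooth at mesh = N mod T0
  54 = 2 * 27 + 0, so 54 mod 27 = 0
  gear 0 tooth = 0
Gear 1 (driven, T1=21): tooth at mesh = (-N) mod T1
  54 = 2 * 21 + 12, so 54 mod 21 = 12
  (-54) mod 21 = (-12) mod 21 = 21 - 12 = 9
Mesh after 54 steps: gear-0 tooth 0 meets gear-1 tooth 9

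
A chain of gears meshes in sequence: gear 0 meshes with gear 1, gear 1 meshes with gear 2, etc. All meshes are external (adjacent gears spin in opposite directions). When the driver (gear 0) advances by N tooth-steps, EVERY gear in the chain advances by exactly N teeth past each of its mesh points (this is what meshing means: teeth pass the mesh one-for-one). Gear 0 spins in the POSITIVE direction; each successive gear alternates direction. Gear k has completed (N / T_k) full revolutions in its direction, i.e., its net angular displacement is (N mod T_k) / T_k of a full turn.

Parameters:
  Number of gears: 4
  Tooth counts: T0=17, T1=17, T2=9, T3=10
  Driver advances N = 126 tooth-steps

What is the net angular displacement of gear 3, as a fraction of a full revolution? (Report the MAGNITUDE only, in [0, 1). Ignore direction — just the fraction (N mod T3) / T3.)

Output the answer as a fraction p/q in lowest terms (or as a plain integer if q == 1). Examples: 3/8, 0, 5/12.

Answer: 3/5

Derivation:
Chain of 4 gears, tooth counts: [17, 17, 9, 10]
  gear 0: T0=17, direction=positive, advance = 126 mod 17 = 7 teeth = 7/17 turn
  gear 1: T1=17, direction=negative, advance = 126 mod 17 = 7 teeth = 7/17 turn
  gear 2: T2=9, direction=positive, advance = 126 mod 9 = 0 teeth = 0/9 turn
  gear 3: T3=10, direction=negative, advance = 126 mod 10 = 6 teeth = 6/10 turn
Gear 3: 126 mod 10 = 6
Fraction = 6 / 10 = 3/5 (gcd(6,10)=2) = 3/5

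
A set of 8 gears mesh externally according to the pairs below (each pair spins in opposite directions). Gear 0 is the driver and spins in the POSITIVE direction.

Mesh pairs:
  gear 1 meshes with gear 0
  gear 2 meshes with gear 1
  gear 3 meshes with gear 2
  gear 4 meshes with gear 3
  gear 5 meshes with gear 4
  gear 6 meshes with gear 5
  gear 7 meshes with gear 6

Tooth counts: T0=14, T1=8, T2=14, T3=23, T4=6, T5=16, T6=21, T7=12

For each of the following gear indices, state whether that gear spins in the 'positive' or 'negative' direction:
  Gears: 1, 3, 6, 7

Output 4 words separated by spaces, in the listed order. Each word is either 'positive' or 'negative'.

Gear 0 (driver): positive (depth 0)
  gear 1: meshes with gear 0 -> depth 1 -> negative (opposite of gear 0)
  gear 2: meshes with gear 1 -> depth 2 -> positive (opposite of gear 1)
  gear 3: meshes with gear 2 -> depth 3 -> negative (opposite of gear 2)
  gear 4: meshes with gear 3 -> depth 4 -> positive (opposite of gear 3)
  gear 5: meshes with gear 4 -> depth 5 -> negative (opposite of gear 4)
  gear 6: meshes with gear 5 -> depth 6 -> positive (opposite of gear 5)
  gear 7: meshes with gear 6 -> depth 7 -> negative (opposite of gear 6)
Queried indices 1, 3, 6, 7 -> negative, negative, positive, negative

Answer: negative negative positive negative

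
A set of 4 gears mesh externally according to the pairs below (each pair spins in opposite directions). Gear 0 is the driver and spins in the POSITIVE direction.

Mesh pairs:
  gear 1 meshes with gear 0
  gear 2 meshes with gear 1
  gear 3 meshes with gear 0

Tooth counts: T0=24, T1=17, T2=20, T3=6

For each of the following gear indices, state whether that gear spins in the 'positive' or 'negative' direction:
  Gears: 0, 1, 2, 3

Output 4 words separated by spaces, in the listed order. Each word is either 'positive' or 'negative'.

Answer: positive negative positive negative

Derivation:
Gear 0 (driver): positive (depth 0)
  gear 1: meshes with gear 0 -> depth 1 -> negative (opposite of gear 0)
  gear 2: meshes with gear 1 -> depth 2 -> positive (opposite of gear 1)
  gear 3: meshes with gear 0 -> depth 1 -> negative (opposite of gear 0)
Queried indices 0, 1, 2, 3 -> positive, negative, positive, negative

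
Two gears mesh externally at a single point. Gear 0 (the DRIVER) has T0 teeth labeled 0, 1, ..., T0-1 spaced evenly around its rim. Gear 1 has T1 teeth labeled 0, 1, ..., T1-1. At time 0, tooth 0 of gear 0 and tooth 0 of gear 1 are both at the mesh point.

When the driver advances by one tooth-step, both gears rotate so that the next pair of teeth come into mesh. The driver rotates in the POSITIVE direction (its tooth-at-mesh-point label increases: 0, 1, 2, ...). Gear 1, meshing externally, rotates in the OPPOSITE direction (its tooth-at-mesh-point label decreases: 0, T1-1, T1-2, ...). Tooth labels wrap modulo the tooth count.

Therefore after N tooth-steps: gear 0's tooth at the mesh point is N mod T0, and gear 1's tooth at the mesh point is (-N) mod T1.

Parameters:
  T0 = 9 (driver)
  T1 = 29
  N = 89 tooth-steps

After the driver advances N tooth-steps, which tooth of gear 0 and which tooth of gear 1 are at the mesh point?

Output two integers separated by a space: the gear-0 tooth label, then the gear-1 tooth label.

Gear 0 (driver, T0=9): tooth at mesh = N mod T0
  89 = 9 * 9 + 8, so 89 mod 9 = 8
  gear 0 tooth = 8
Gear 1 (driven, T1=29): tooth at mesh = (-N) mod T1
  89 = 3 * 29 + 2, so 89 mod 29 = 2
  (-89) mod 29 = (-2) mod 29 = 29 - 2 = 27
Mesh after 89 steps: gear-0 tooth 8 meets gear-1 tooth 27

Answer: 8 27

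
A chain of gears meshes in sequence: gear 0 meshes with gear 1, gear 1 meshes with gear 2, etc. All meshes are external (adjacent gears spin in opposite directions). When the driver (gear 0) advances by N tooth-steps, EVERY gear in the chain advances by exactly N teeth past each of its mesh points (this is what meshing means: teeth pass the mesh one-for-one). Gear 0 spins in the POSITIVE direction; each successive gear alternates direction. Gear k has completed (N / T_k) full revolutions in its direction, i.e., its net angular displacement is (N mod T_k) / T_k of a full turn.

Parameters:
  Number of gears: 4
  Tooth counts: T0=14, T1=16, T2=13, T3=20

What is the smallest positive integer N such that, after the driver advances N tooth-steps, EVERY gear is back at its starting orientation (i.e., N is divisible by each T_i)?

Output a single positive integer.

Gear k returns to start when N is a multiple of T_k.
All gears at start simultaneously when N is a common multiple of [14, 16, 13, 20]; the smallest such N is lcm(14, 16, 13, 20).
Start: lcm = T0 = 14
Fold in T1=16: gcd(14, 16) = 2; lcm(14, 16) = 14 * 16 / 2 = 224 / 2 = 112
Fold in T2=13: gcd(112, 13) = 1; lcm(112, 13) = 112 * 13 / 1 = 1456 / 1 = 1456
Fold in T3=20: gcd(1456, 20) = 4; lcm(1456, 20) = 1456 * 20 / 4 = 29120 / 4 = 7280
Full cycle length = 7280

Answer: 7280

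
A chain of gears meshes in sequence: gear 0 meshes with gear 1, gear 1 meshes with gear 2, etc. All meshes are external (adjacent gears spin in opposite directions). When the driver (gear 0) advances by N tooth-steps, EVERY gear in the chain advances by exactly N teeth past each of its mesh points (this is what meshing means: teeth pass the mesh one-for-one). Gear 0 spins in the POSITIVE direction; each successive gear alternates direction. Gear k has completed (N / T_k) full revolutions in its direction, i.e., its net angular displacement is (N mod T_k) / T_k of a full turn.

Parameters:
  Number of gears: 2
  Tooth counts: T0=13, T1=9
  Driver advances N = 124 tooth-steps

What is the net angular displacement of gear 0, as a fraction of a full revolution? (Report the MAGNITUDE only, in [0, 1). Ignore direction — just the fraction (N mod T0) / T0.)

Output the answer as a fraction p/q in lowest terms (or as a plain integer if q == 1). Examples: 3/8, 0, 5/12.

Chain of 2 gears, tooth counts: [13, 9]
  gear 0: T0=13, direction=positive, advance = 124 mod 13 = 7 teeth = 7/13 turn
  gear 1: T1=9, direction=negative, advance = 124 mod 9 = 7 teeth = 7/9 turn
Gear 0: 124 mod 13 = 7
Fraction = 7 / 13 = 7/13 (gcd(7,13)=1) = 7/13

Answer: 7/13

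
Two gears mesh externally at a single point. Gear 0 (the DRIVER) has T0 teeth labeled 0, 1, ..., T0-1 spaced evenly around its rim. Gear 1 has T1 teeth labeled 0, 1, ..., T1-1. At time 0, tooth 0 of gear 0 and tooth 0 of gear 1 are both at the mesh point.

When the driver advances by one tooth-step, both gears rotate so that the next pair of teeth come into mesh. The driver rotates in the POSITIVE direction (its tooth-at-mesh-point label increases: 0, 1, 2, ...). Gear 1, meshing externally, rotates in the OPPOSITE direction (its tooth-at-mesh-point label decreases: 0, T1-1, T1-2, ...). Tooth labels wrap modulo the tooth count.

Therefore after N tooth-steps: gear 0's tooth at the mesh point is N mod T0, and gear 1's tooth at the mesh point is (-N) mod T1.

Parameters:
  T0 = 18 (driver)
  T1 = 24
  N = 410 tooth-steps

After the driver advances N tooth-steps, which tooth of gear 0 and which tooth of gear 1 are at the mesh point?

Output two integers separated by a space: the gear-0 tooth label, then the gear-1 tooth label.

Answer: 14 22

Derivation:
Gear 0 (driver, T0=18): tooth at mesh = N mod T0
  410 = 22 * 18 + 14, so 410 mod 18 = 14
  gear 0 tooth = 14
Gear 1 (driven, T1=24): tooth at mesh = (-N) mod T1
  410 = 17 * 24 + 2, so 410 mod 24 = 2
  (-410) mod 24 = (-2) mod 24 = 24 - 2 = 22
Mesh after 410 steps: gear-0 tooth 14 meets gear-1 tooth 22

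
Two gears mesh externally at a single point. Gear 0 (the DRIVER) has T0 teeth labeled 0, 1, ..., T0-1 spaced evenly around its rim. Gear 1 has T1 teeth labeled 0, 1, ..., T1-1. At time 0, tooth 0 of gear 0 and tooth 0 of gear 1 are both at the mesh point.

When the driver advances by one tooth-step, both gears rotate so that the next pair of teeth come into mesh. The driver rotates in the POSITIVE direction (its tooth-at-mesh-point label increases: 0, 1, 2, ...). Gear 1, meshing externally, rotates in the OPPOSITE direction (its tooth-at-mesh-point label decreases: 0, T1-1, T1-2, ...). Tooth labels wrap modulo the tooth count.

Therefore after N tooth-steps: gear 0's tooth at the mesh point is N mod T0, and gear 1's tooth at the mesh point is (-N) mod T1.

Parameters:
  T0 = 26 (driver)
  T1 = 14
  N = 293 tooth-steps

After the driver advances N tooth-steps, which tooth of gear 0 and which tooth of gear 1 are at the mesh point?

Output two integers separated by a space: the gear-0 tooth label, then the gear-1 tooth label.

Gear 0 (driver, T0=26): tooth at mesh = N mod T0
  293 = 11 * 26 + 7, so 293 mod 26 = 7
  gear 0 tooth = 7
Gear 1 (driven, T1=14): tooth at mesh = (-N) mod T1
  293 = 20 * 14 + 13, so 293 mod 14 = 13
  (-293) mod 14 = (-13) mod 14 = 14 - 13 = 1
Mesh after 293 steps: gear-0 tooth 7 meets gear-1 tooth 1

Answer: 7 1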